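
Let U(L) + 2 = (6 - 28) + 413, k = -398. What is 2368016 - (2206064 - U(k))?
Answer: 162341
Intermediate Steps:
U(L) = 389 (U(L) = -2 + ((6 - 28) + 413) = -2 + (-22 + 413) = -2 + 391 = 389)
2368016 - (2206064 - U(k)) = 2368016 - (2206064 - 1*389) = 2368016 - (2206064 - 389) = 2368016 - 1*2205675 = 2368016 - 2205675 = 162341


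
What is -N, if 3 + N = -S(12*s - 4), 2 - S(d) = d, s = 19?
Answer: -219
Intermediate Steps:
S(d) = 2 - d
N = 219 (N = -3 - (2 - (12*19 - 4)) = -3 - (2 - (228 - 4)) = -3 - (2 - 1*224) = -3 - (2 - 224) = -3 - 1*(-222) = -3 + 222 = 219)
-N = -1*219 = -219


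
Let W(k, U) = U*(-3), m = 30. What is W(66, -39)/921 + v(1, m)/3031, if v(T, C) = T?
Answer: 118516/930517 ≈ 0.12737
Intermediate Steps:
W(k, U) = -3*U
W(66, -39)/921 + v(1, m)/3031 = -3*(-39)/921 + 1/3031 = 117*(1/921) + 1*(1/3031) = 39/307 + 1/3031 = 118516/930517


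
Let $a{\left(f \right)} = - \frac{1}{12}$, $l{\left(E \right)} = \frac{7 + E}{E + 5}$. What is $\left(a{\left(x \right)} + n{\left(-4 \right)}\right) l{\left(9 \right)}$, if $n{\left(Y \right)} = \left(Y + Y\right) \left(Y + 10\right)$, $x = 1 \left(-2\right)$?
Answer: $- \frac{1154}{21} \approx -54.952$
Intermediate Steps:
$x = -2$
$n{\left(Y \right)} = 2 Y \left(10 + Y\right)$
$l{\left(E \right)} = \frac{7 + E}{5 + E}$
$a{\left(f \right)} = - \frac{1}{12}$ ($a{\left(f \right)} = \left(-1\right) \frac{1}{12} = - \frac{1}{12}$)
$\left(a{\left(x \right)} + n{\left(-4 \right)}\right) l{\left(9 \right)} = \left(- \frac{1}{12} + 2 \left(-4\right) \left(10 - 4\right)\right) \frac{7 + 9}{5 + 9} = \left(- \frac{1}{12} + 2 \left(-4\right) 6\right) \frac{1}{14} \cdot 16 = \left(- \frac{1}{12} - 48\right) \frac{1}{14} \cdot 16 = \left(- \frac{577}{12}\right) \frac{8}{7} = - \frac{1154}{21}$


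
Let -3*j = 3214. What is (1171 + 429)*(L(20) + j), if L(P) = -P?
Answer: -5238400/3 ≈ -1.7461e+6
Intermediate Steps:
j = -3214/3 (j = -⅓*3214 = -3214/3 ≈ -1071.3)
(1171 + 429)*(L(20) + j) = (1171 + 429)*(-1*20 - 3214/3) = 1600*(-20 - 3214/3) = 1600*(-3274/3) = -5238400/3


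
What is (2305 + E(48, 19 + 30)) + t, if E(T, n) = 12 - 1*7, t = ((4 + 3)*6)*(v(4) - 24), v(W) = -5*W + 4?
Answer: 630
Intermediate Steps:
v(W) = 4 - 5*W
t = -1680 (t = ((4 + 3)*6)*((4 - 5*4) - 24) = (7*6)*((4 - 20) - 24) = 42*(-16 - 24) = 42*(-40) = -1680)
E(T, n) = 5 (E(T, n) = 12 - 7 = 5)
(2305 + E(48, 19 + 30)) + t = (2305 + 5) - 1680 = 2310 - 1680 = 630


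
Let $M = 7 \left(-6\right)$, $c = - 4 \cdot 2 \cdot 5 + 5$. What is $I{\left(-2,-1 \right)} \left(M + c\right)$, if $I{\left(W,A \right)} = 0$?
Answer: $0$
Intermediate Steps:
$c = -35$ ($c = \left(-4\right) 10 + 5 = -40 + 5 = -35$)
$M = -42$
$I{\left(-2,-1 \right)} \left(M + c\right) = 0 \left(-42 - 35\right) = 0 \left(-77\right) = 0$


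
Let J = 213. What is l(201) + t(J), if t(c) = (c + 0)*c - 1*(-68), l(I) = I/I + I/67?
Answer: 45441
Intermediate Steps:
l(I) = 1 + I/67 (l(I) = 1 + I*(1/67) = 1 + I/67)
t(c) = 68 + c² (t(c) = c*c + 68 = c² + 68 = 68 + c²)
l(201) + t(J) = (1 + (1/67)*201) + (68 + 213²) = (1 + 3) + (68 + 45369) = 4 + 45437 = 45441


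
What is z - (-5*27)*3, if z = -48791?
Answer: -48386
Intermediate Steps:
z - (-5*27)*3 = -48791 - (-5*27)*3 = -48791 - (-135)*3 = -48791 - 1*(-405) = -48791 + 405 = -48386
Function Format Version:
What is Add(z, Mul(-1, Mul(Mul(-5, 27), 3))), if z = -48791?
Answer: -48386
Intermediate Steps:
Add(z, Mul(-1, Mul(Mul(-5, 27), 3))) = Add(-48791, Mul(-1, Mul(Mul(-5, 27), 3))) = Add(-48791, Mul(-1, Mul(-135, 3))) = Add(-48791, Mul(-1, -405)) = Add(-48791, 405) = -48386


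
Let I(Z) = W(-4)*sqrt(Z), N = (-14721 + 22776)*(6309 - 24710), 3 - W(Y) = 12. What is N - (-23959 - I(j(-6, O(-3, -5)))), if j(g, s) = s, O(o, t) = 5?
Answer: -148196096 - 9*sqrt(5) ≈ -1.4820e+8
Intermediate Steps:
W(Y) = -9 (W(Y) = 3 - 1*12 = 3 - 12 = -9)
N = -148220055 (N = 8055*(-18401) = -148220055)
I(Z) = -9*sqrt(Z)
N - (-23959 - I(j(-6, O(-3, -5)))) = -148220055 - (-23959 - (-9)*sqrt(5)) = -148220055 - (-23959 + 9*sqrt(5)) = -148220055 + (23959 - 9*sqrt(5)) = -148196096 - 9*sqrt(5)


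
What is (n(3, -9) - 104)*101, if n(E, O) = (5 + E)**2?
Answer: -4040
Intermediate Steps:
(n(3, -9) - 104)*101 = ((5 + 3)**2 - 104)*101 = (8**2 - 104)*101 = (64 - 104)*101 = -40*101 = -4040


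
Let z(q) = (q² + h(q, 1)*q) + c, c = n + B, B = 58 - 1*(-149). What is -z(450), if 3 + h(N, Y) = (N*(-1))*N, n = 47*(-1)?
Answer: 90923690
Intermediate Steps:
B = 207 (B = 58 + 149 = 207)
n = -47
c = 160 (c = -47 + 207 = 160)
h(N, Y) = -3 - N² (h(N, Y) = -3 + (N*(-1))*N = -3 + (-N)*N = -3 - N²)
z(q) = 160 + q² + q*(-3 - q²) (z(q) = (q² + (-3 - q²)*q) + 160 = (q² + q*(-3 - q²)) + 160 = 160 + q² + q*(-3 - q²))
-z(450) = -(160 + 450² - 1*450*(3 + 450²)) = -(160 + 202500 - 1*450*(3 + 202500)) = -(160 + 202500 - 1*450*202503) = -(160 + 202500 - 91126350) = -1*(-90923690) = 90923690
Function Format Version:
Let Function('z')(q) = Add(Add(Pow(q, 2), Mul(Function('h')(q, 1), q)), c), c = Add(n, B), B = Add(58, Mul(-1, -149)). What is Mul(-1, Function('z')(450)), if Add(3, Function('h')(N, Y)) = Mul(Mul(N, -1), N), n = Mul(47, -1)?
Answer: 90923690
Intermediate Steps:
B = 207 (B = Add(58, 149) = 207)
n = -47
c = 160 (c = Add(-47, 207) = 160)
Function('h')(N, Y) = Add(-3, Mul(-1, Pow(N, 2))) (Function('h')(N, Y) = Add(-3, Mul(Mul(N, -1), N)) = Add(-3, Mul(Mul(-1, N), N)) = Add(-3, Mul(-1, Pow(N, 2))))
Function('z')(q) = Add(160, Pow(q, 2), Mul(q, Add(-3, Mul(-1, Pow(q, 2))))) (Function('z')(q) = Add(Add(Pow(q, 2), Mul(Add(-3, Mul(-1, Pow(q, 2))), q)), 160) = Add(Add(Pow(q, 2), Mul(q, Add(-3, Mul(-1, Pow(q, 2))))), 160) = Add(160, Pow(q, 2), Mul(q, Add(-3, Mul(-1, Pow(q, 2))))))
Mul(-1, Function('z')(450)) = Mul(-1, Add(160, Pow(450, 2), Mul(-1, 450, Add(3, Pow(450, 2))))) = Mul(-1, Add(160, 202500, Mul(-1, 450, Add(3, 202500)))) = Mul(-1, Add(160, 202500, Mul(-1, 450, 202503))) = Mul(-1, Add(160, 202500, -91126350)) = Mul(-1, -90923690) = 90923690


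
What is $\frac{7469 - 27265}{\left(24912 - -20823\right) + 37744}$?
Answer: $- \frac{19796}{83479} \approx -0.23714$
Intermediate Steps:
$\frac{7469 - 27265}{\left(24912 - -20823\right) + 37744} = - \frac{19796}{\left(24912 + 20823\right) + 37744} = - \frac{19796}{45735 + 37744} = - \frac{19796}{83479}$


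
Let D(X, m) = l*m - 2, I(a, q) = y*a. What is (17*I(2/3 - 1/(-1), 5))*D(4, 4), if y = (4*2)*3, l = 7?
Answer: 17680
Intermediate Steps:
y = 24 (y = 8*3 = 24)
I(a, q) = 24*a
D(X, m) = -2 + 7*m (D(X, m) = 7*m - 2 = -2 + 7*m)
(17*I(2/3 - 1/(-1), 5))*D(4, 4) = (17*(24*(2/3 - 1/(-1))))*(-2 + 7*4) = (17*(24*(2*(⅓) - 1*(-1))))*(-2 + 28) = (17*(24*(⅔ + 1)))*26 = (17*(24*(5/3)))*26 = (17*40)*26 = 680*26 = 17680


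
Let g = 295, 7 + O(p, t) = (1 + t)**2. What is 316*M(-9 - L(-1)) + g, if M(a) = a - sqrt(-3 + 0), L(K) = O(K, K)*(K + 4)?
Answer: 4087 - 316*I*sqrt(3) ≈ 4087.0 - 547.33*I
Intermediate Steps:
O(p, t) = -7 + (1 + t)**2
L(K) = (-7 + (1 + K)**2)*(4 + K) (L(K) = (-7 + (1 + K)**2)*(K + 4) = (-7 + (1 + K)**2)*(4 + K))
M(a) = a - I*sqrt(3) (M(a) = a - sqrt(-3) = a - I*sqrt(3))
316*M(-9 - L(-1)) + g = 316*((-9 - (-7 + (1 - 1)**2)*(4 - 1)) - I*sqrt(3)) + 295 = 316*((-9 - (-7 + 0**2)*3) - I*sqrt(3)) + 295 = 316*((-9 - (-7 + 0)*3) - I*sqrt(3)) + 295 = 316*((-9 - (-7)*3) - I*sqrt(3)) + 295 = 316*((-9 - 1*(-21)) - I*sqrt(3)) + 295 = 316*((-9 + 21) - I*sqrt(3)) + 295 = 316*(12 - I*sqrt(3)) + 295 = (3792 - 316*I*sqrt(3)) + 295 = 4087 - 316*I*sqrt(3)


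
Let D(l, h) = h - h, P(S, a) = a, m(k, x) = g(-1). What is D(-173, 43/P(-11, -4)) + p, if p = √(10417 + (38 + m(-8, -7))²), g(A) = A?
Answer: √11786 ≈ 108.56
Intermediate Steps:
m(k, x) = -1
D(l, h) = 0
p = √11786 (p = √(10417 + (38 - 1)²) = √(10417 + 37²) = √(10417 + 1369) = √11786 ≈ 108.56)
D(-173, 43/P(-11, -4)) + p = 0 + √11786 = √11786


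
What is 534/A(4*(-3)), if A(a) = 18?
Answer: 89/3 ≈ 29.667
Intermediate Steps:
534/A(4*(-3)) = 534/18 = 534*(1/18) = 89/3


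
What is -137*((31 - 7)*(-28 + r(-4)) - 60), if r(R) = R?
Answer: 113436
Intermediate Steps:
-137*((31 - 7)*(-28 + r(-4)) - 60) = -137*((31 - 7)*(-28 - 4) - 60) = -137*(24*(-32) - 60) = -137*(-768 - 60) = -137*(-828) = 113436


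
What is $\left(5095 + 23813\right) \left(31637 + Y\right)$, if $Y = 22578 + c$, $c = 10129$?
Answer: $1860056352$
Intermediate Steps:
$Y = 32707$ ($Y = 22578 + 10129 = 32707$)
$\left(5095 + 23813\right) \left(31637 + Y\right) = \left(5095 + 23813\right) \left(31637 + 32707\right) = 28908 \cdot 64344 = 1860056352$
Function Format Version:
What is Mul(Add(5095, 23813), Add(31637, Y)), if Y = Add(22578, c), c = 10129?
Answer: 1860056352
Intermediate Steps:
Y = 32707 (Y = Add(22578, 10129) = 32707)
Mul(Add(5095, 23813), Add(31637, Y)) = Mul(Add(5095, 23813), Add(31637, 32707)) = Mul(28908, 64344) = 1860056352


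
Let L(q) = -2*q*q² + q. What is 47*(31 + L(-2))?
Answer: 2115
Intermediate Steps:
L(q) = q - 2*q³ (L(q) = -2*q³ + q = q - 2*q³)
47*(31 + L(-2)) = 47*(31 + (-2 - 2*(-2)³)) = 47*(31 + (-2 - 2*(-8))) = 47*(31 + (-2 + 16)) = 47*(31 + 14) = 47*45 = 2115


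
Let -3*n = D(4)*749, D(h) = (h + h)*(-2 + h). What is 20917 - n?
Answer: 74735/3 ≈ 24912.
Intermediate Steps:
D(h) = 2*h*(-2 + h) (D(h) = (2*h)*(-2 + h) = 2*h*(-2 + h))
n = -11984/3 (n = -2*4*(-2 + 4)*749/3 = -2*4*2*749/3 = -16*749/3 = -⅓*11984 = -11984/3 ≈ -3994.7)
20917 - n = 20917 - 1*(-11984/3) = 20917 + 11984/3 = 74735/3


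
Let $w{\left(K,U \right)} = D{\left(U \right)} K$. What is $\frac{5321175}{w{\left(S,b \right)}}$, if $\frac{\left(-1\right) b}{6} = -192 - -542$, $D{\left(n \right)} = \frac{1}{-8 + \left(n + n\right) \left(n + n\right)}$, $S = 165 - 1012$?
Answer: $- \frac{93865484430600}{847} \approx -1.1082 \cdot 10^{11}$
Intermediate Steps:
$S = -847$
$D{\left(n \right)} = \frac{1}{-8 + 4 n^{2}}$ ($D{\left(n \right)} = \frac{1}{-8 + 2 n 2 n} = \frac{1}{-8 + 4 n^{2}}$)
$b = -2100$ ($b = - 6 \left(-192 - -542\right) = - 6 \left(-192 + 542\right) = \left(-6\right) 350 = -2100$)
$w{\left(K,U \right)} = \frac{K}{4 \left(-2 + U^{2}\right)}$ ($w{\left(K,U \right)} = \frac{1}{4 \left(-2 + U^{2}\right)} K = \frac{K}{4 \left(-2 + U^{2}\right)}$)
$\frac{5321175}{w{\left(S,b \right)}} = \frac{5321175}{\frac{1}{4} \left(-847\right) \frac{1}{-2 + \left(-2100\right)^{2}}} = \frac{5321175}{\frac{1}{4} \left(-847\right) \frac{1}{-2 + 4410000}} = \frac{5321175}{\frac{1}{4} \left(-847\right) \frac{1}{4409998}} = \frac{5321175}{- \frac{847}{17639992}} = 5321175 \left(- \frac{17639992}{847}\right) = - \frac{93865484430600}{847}$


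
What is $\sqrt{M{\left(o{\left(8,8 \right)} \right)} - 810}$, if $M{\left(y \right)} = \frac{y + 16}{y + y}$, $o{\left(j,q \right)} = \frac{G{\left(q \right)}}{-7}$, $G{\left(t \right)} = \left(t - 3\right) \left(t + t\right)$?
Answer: $\frac{i \sqrt{20255}}{5} \approx 28.464 i$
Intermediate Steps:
$G{\left(t \right)} = 2 t \left(-3 + t\right)$ ($G{\left(t \right)} = \left(-3 + t\right) 2 t = 2 t \left(-3 + t\right)$)
$o{\left(j,q \right)} = - \frac{2 q \left(-3 + q\right)}{7}$ ($o{\left(j,q \right)} = \frac{2 q \left(-3 + q\right)}{-7} = 2 q \left(-3 + q\right) \left(- \frac{1}{7}\right) = - \frac{2 q \left(-3 + q\right)}{7}$)
$M{\left(y \right)} = \frac{16 + y}{2 y}$
$\sqrt{M{\left(o{\left(8,8 \right)} \right)} - 810} = \sqrt{\frac{16 + \frac{2}{7} \cdot 8 \left(3 - 8\right)}{2 \cdot \frac{2}{7} \cdot 8 \left(3 - 8\right)} - 810} = \sqrt{\frac{16 + \frac{2}{7} \cdot 8 \left(-5\right)}{2 \cdot \frac{2}{7} \cdot 8 \left(-5\right)} - 810} = \sqrt{\frac{16 - \frac{80}{7}}{2 \left(- \frac{80}{7}\right)} - 810} = \sqrt{\frac{1}{2} \left(- \frac{7}{80}\right) \frac{32}{7} - 810} = \sqrt{- \frac{1}{5} - 810} = \sqrt{- \frac{4051}{5}} = \frac{i \sqrt{20255}}{5}$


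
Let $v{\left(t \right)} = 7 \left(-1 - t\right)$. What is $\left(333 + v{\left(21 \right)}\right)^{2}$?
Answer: $32041$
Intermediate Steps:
$v{\left(t \right)} = -7 - 7 t$
$\left(333 + v{\left(21 \right)}\right)^{2} = \left(333 - 154\right)^{2} = 179^{2} = 32041$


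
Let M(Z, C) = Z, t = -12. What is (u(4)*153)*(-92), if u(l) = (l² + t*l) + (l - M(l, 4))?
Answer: 450432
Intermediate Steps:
u(l) = l² - 12*l (u(l) = (l² - 12*l) + (l - l) = (l² - 12*l) + 0 = l² - 12*l)
(u(4)*153)*(-92) = ((4*(-12 + 4))*153)*(-92) = ((4*(-8))*153)*(-92) = -32*153*(-92) = -4896*(-92) = 450432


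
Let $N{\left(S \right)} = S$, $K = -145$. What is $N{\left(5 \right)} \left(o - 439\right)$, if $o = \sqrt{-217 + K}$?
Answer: $-2195 + 5 i \sqrt{362} \approx -2195.0 + 95.131 i$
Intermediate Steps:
$o = i \sqrt{362}$ ($o = \sqrt{-217 - 145} = \sqrt{-362} = i \sqrt{362} \approx 19.026 i$)
$N{\left(5 \right)} \left(o - 439\right) = 5 \left(i \sqrt{362} - 439\right) = 5 \left(-439 + i \sqrt{362}\right) = -2195 + 5 i \sqrt{362}$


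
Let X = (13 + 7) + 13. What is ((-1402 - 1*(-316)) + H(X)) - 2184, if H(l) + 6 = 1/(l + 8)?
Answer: -134315/41 ≈ -3276.0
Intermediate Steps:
X = 33 (X = 20 + 13 = 33)
H(l) = -6 + 1/(8 + l) (H(l) = -6 + 1/(l + 8) = -6 + 1/(8 + l))
((-1402 - 1*(-316)) + H(X)) - 2184 = ((-1402 - 1*(-316)) + (-47 - 6*33)/(8 + 33)) - 2184 = ((-1402 + 316) + (-47 - 198)/41) - 2184 = (-1086 + (1/41)*(-245)) - 2184 = (-1086 - 245/41) - 2184 = -44771/41 - 2184 = -134315/41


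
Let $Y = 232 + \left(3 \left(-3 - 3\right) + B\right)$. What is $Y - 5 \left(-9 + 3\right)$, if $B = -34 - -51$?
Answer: $261$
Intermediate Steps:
$B = 17$ ($B = -34 + 51 = 17$)
$Y = 231$ ($Y = 232 + \left(3 \left(-3 - 3\right) + 17\right) = 232 + \left(3 \left(-6\right) + 17\right) = 232 + \left(-18 + 17\right) = 232 - 1 = 231$)
$Y - 5 \left(-9 + 3\right) = 231 - 5 \left(-9 + 3\right) = 231 - 5 \left(-6\right) = 231 - -30 = 231 + 30 = 261$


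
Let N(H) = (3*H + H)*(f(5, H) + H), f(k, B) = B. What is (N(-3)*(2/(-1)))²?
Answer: 20736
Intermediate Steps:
N(H) = 8*H² (N(H) = (3*H + H)*(H + H) = (4*H)*(2*H) = 8*H²)
(N(-3)*(2/(-1)))² = ((8*(-3)²)*(2/(-1)))² = ((8*9)*(2*(-1)))² = (72*(-2))² = (-144)² = 20736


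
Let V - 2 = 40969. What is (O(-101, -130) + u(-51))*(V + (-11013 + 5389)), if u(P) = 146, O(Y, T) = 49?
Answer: 6892665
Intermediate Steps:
V = 40971 (V = 2 + 40969 = 40971)
(O(-101, -130) + u(-51))*(V + (-11013 + 5389)) = (49 + 146)*(40971 + (-11013 + 5389)) = 195*(40971 - 5624) = 195*35347 = 6892665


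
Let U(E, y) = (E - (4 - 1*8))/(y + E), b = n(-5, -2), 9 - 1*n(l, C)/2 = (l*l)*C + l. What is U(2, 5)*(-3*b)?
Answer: -2304/7 ≈ -329.14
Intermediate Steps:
n(l, C) = 18 - 2*l - 2*C*l**2 (n(l, C) = 18 - 2*((l*l)*C + l) = 18 - 2*(l**2*C + l) = 18 - 2*(C*l**2 + l) = 18 - 2*(l + C*l**2) = 18 + (-2*l - 2*C*l**2) = 18 - 2*l - 2*C*l**2)
b = 128 (b = 18 - 2*(-5) - 2*(-2)*(-5)**2 = 18 + 10 - 2*(-2)*25 = 18 + 10 + 100 = 128)
U(E, y) = (4 + E)/(E + y) (U(E, y) = (E - (4 - 8))/(E + y) = (E - 1*(-4))/(E + y) = (E + 4)/(E + y) = (4 + E)/(E + y))
U(2, 5)*(-3*b) = ((4 + 2)/(2 + 5))*(-3*128) = (6/7)*(-384) = -2304/7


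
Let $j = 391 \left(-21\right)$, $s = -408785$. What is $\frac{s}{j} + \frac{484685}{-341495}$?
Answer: $\frac{3874808144}{80114727} \approx 48.366$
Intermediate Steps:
$j = -8211$
$\frac{s}{j} + \frac{484685}{-341495} = - \frac{408785}{-8211} + \frac{484685}{-341495} = \left(-408785\right) \left(- \frac{1}{8211}\right) + 484685 \left(- \frac{1}{341495}\right) = \frac{408785}{8211} - \frac{96937}{68299} = \frac{3874808144}{80114727}$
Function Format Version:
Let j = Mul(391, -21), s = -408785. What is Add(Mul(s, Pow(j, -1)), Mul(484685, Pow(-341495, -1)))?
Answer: Rational(3874808144, 80114727) ≈ 48.366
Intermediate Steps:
j = -8211
Add(Mul(s, Pow(j, -1)), Mul(484685, Pow(-341495, -1))) = Add(Mul(-408785, Pow(-8211, -1)), Mul(484685, Pow(-341495, -1))) = Add(Mul(-408785, Rational(-1, 8211)), Mul(484685, Rational(-1, 341495))) = Add(Rational(408785, 8211), Rational(-96937, 68299)) = Rational(3874808144, 80114727)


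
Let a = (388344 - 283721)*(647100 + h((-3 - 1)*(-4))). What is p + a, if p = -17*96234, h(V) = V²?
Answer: 67726690810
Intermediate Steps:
a = 67728326788 (a = (388344 - 283721)*(647100 + ((-3 - 1)*(-4))²) = 104623*(647100 + (-4*(-4))²) = 104623*(647100 + 16²) = 104623*(647100 + 256) = 104623*647356 = 67728326788)
p = -1635978
p + a = -1635978 + 67728326788 = 67726690810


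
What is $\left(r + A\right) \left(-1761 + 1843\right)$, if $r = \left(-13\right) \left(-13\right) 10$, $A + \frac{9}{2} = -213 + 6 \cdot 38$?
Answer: $139441$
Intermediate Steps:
$A = \frac{21}{2}$ ($A = - \frac{9}{2} + \left(-213 + 6 \cdot 38\right) = - \frac{9}{2} + \left(-213 + 228\right) = - \frac{9}{2} + 15 = \frac{21}{2} \approx 10.5$)
$r = 1690$ ($r = 169 \cdot 10 = 1690$)
$\left(r + A\right) \left(-1761 + 1843\right) = \left(1690 + \frac{21}{2}\right) \left(-1761 + 1843\right) = \frac{3401}{2} \cdot 82 = 139441$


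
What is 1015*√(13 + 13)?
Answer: 1015*√26 ≈ 5175.5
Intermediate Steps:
1015*√(13 + 13) = 1015*√26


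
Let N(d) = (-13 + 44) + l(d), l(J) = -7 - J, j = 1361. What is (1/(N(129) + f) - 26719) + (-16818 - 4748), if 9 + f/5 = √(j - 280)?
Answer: -8739579/181 + √1081/905 ≈ -48285.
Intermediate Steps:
f = -45 + 5*√1081 (f = -45 + 5*√(1361 - 280) = -45 + 5*√1081 ≈ 119.39)
N(d) = 24 - d (N(d) = (-13 + 44) + (-7 - d) = 31 + (-7 - d) = 24 - d)
(1/(N(129) + f) - 26719) + (-16818 - 4748) = (1/((24 - 1*129) + (-45 + 5*√1081)) - 26719) + (-16818 - 4748) = (1/((24 - 129) + (-45 + 5*√1081)) - 26719) - 21566 = (1/(-105 + (-45 + 5*√1081)) - 26719) - 21566 = (1/(-150 + 5*√1081) - 26719) - 21566 = (-26719 + 1/(-150 + 5*√1081)) - 21566 = -48285 + 1/(-150 + 5*√1081)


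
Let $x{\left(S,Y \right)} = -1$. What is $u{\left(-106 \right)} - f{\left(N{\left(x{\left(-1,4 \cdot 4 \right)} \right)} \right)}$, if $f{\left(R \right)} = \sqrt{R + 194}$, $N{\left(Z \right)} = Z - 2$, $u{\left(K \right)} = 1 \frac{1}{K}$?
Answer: $- \frac{1}{106} - \sqrt{191} \approx -13.83$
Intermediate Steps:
$u{\left(K \right)} = \frac{1}{K}$
$N{\left(Z \right)} = -2 + Z$
$f{\left(R \right)} = \sqrt{194 + R}$
$u{\left(-106 \right)} - f{\left(N{\left(x{\left(-1,4 \cdot 4 \right)} \right)} \right)} = \frac{1}{-106} - \sqrt{194 - 3} = - \frac{1}{106} - \sqrt{194 - 3} = - \frac{1}{106} - \sqrt{191}$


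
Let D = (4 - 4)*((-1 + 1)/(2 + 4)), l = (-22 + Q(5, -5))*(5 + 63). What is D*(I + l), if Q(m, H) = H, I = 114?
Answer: 0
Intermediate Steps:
l = -1836 (l = (-22 - 5)*(5 + 63) = -27*68 = -1836)
D = 0 (D = 0*(0/6) = 0*(0*(⅙)) = 0*0 = 0)
D*(I + l) = 0*(114 - 1836) = 0*(-1722) = 0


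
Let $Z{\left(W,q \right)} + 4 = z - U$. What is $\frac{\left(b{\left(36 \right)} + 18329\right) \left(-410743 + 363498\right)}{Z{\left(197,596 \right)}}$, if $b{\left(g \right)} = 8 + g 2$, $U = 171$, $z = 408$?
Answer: $- \frac{869733205}{233} \approx -3.7328 \cdot 10^{6}$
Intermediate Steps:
$b{\left(g \right)} = 8 + 2 g$
$Z{\left(W,q \right)} = 233$ ($Z{\left(W,q \right)} = -4 + \left(408 - 171\right) = -4 + 237 = 233$)
$\frac{\left(b{\left(36 \right)} + 18329\right) \left(-410743 + 363498\right)}{Z{\left(197,596 \right)}} = \frac{\left(\left(8 + 2 \cdot 36\right) + 18329\right) \left(-410743 + 363498\right)}{233} = \left(\left(8 + 72\right) + 18329\right) \left(-47245\right) \frac{1}{233} = \left(80 + 18329\right) \left(-47245\right) \frac{1}{233} = 18409 \left(-47245\right) \frac{1}{233} = \left(-869733205\right) \frac{1}{233} = - \frac{869733205}{233}$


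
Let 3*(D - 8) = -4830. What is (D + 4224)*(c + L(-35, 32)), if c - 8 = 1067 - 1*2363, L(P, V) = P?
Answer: -3468906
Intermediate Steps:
D = -1602 (D = 8 + (⅓)*(-4830) = 8 - 1610 = -1602)
c = -1288 (c = 8 + (1067 - 1*2363) = 8 + (1067 - 2363) = 8 - 1296 = -1288)
(D + 4224)*(c + L(-35, 32)) = (-1602 + 4224)*(-1288 - 35) = 2622*(-1323) = -3468906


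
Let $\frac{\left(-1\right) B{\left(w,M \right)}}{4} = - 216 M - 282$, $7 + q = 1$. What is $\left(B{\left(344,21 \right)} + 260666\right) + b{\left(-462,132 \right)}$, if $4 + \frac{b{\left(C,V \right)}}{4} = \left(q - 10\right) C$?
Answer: $309490$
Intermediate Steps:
$q = -6$ ($q = -7 + 1 = -6$)
$B{\left(w,M \right)} = 1128 + 864 M$ ($B{\left(w,M \right)} = - 4 \left(- 216 M - 282\right) = - 4 \left(-282 - 216 M\right) = 1128 + 864 M$)
$b{\left(C,V \right)} = -16 - 64 C$ ($b{\left(C,V \right)} = -16 + 4 \left(-6 - 10\right) C = -16 + 4 \left(- 16 C\right) = -16 - 64 C$)
$\left(B{\left(344,21 \right)} + 260666\right) + b{\left(-462,132 \right)} = \left(\left(1128 + 864 \cdot 21\right) + 260666\right) - -29552 = \left(\left(1128 + 18144\right) + 260666\right) + \left(-16 + 29568\right) = \left(19272 + 260666\right) + 29552 = 279938 + 29552 = 309490$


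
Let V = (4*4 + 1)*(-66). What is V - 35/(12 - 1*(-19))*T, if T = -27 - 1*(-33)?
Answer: -34992/31 ≈ -1128.8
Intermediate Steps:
T = 6 (T = -27 + 33 = 6)
V = -1122 (V = (16 + 1)*(-66) = 17*(-66) = -1122)
V - 35/(12 - 1*(-19))*T = -1122 - 35/(12 - 1*(-19))*6 = -1122 - 35/(12 + 19)*6 = -1122 - 35/31*6 = -1122 - 35*(1/31)*6 = -1122 - 35*6/31 = -1122 - 1*210/31 = -1122 - 210/31 = -34992/31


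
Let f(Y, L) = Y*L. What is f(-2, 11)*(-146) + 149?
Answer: 3361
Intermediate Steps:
f(Y, L) = L*Y
f(-2, 11)*(-146) + 149 = (11*(-2))*(-146) + 149 = -22*(-146) + 149 = 3212 + 149 = 3361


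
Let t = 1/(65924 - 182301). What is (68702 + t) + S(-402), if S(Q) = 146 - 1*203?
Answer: 7988699164/116377 ≈ 68645.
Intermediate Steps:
t = -1/116377 (t = 1/(-116377) = -1/116377 ≈ -8.5928e-6)
S(Q) = -57 (S(Q) = 146 - 203 = -57)
(68702 + t) + S(-402) = (68702 - 1/116377) - 57 = 7995332653/116377 - 57 = 7988699164/116377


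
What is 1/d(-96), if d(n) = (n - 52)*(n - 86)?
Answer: 1/26936 ≈ 3.7125e-5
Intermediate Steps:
d(n) = (-86 + n)*(-52 + n) (d(n) = (-52 + n)*(-86 + n) = (-86 + n)*(-52 + n))
1/d(-96) = 1/(4472 + (-96)**2 - 138*(-96)) = 1/(4472 + 9216 + 13248) = 1/26936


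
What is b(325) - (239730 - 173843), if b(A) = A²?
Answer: 39738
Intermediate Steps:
b(325) - (239730 - 173843) = 325² - (239730 - 173843) = 105625 - 1*65887 = 105625 - 65887 = 39738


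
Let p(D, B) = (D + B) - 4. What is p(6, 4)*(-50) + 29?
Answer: -271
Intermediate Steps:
p(D, B) = -4 + B + D (p(D, B) = (B + D) - 4 = -4 + B + D)
p(6, 4)*(-50) + 29 = (-4 + 4 + 6)*(-50) + 29 = 6*(-50) + 29 = -300 + 29 = -271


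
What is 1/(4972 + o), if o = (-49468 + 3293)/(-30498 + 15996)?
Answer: 14502/72150119 ≈ 0.00020100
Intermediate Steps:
o = 46175/14502 (o = -46175/(-14502) = -46175*(-1/14502) = 46175/14502 ≈ 3.1840)
1/(4972 + o) = 1/(4972 + 46175/14502) = 1/(72150119/14502) = 14502/72150119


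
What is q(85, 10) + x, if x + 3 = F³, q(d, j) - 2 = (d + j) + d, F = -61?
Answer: -226802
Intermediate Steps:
q(d, j) = 2 + j + 2*d (q(d, j) = 2 + ((d + j) + d) = 2 + (j + 2*d) = 2 + j + 2*d)
x = -226984 (x = -3 + (-61)³ = -3 - 226981 = -226984)
q(85, 10) + x = (2 + 10 + 2*85) - 226984 = (2 + 10 + 170) - 226984 = 182 - 226984 = -226802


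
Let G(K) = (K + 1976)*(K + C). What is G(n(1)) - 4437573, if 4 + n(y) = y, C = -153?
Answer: -4745361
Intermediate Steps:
n(y) = -4 + y
G(K) = (-153 + K)*(1976 + K) (G(K) = (K + 1976)*(K - 153) = (1976 + K)*(-153 + K) = (-153 + K)*(1976 + K))
G(n(1)) - 4437573 = (-302328 + (-4 + 1)**2 + 1823*(-4 + 1)) - 4437573 = (-302328 + (-3)**2 + 1823*(-3)) - 4437573 = (-302328 + 9 - 5469) - 4437573 = -307788 - 4437573 = -4745361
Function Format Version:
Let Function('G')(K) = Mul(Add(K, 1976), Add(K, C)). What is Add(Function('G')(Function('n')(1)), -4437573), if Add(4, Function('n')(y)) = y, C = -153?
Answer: -4745361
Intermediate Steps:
Function('n')(y) = Add(-4, y)
Function('G')(K) = Mul(Add(-153, K), Add(1976, K)) (Function('G')(K) = Mul(Add(K, 1976), Add(K, -153)) = Mul(Add(1976, K), Add(-153, K)) = Mul(Add(-153, K), Add(1976, K)))
Add(Function('G')(Function('n')(1)), -4437573) = Add(Add(-302328, Pow(Add(-4, 1), 2), Mul(1823, Add(-4, 1))), -4437573) = Add(Add(-302328, Pow(-3, 2), Mul(1823, -3)), -4437573) = Add(Add(-302328, 9, -5469), -4437573) = Add(-307788, -4437573) = -4745361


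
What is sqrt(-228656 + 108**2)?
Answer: 4*I*sqrt(13562) ≈ 465.82*I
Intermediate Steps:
sqrt(-228656 + 108**2) = sqrt(-228656 + 11664) = sqrt(-216992) = 4*I*sqrt(13562)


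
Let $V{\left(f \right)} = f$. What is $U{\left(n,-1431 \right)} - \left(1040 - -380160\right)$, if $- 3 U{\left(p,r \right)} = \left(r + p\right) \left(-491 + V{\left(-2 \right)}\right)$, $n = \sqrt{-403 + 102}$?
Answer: $-616361 + \frac{493 i \sqrt{301}}{3} \approx -6.1636 \cdot 10^{5} + 2851.1 i$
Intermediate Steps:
$n = i \sqrt{301}$ ($n = \sqrt{-301} = i \sqrt{301} \approx 17.349 i$)
$U{\left(p,r \right)} = \frac{493 p}{3} + \frac{493 r}{3}$ ($U{\left(p,r \right)} = - \frac{\left(r + p\right) \left(-491 - 2\right)}{3} = - \frac{\left(p + r\right) \left(-493\right)}{3} = - \frac{- 493 p - 493 r}{3} = \frac{493 p}{3} + \frac{493 r}{3}$)
$U{\left(n,-1431 \right)} - \left(1040 - -380160\right) = \left(\frac{493 i \sqrt{301}}{3} + \frac{493}{3} \left(-1431\right)\right) - \left(1040 - -380160\right) = \left(\frac{493 i \sqrt{301}}{3} - 235161\right) - \left(1040 + 380160\right) = \left(-235161 + \frac{493 i \sqrt{301}}{3}\right) - 381200 = -616361 + \frac{493 i \sqrt{301}}{3}$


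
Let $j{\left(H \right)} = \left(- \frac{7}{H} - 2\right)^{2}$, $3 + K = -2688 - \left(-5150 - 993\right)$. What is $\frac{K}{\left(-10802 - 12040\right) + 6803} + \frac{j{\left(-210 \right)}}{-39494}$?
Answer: $- \frac{122755790959}{570099839400} \approx -0.21532$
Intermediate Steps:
$K = 3452$ ($K = -3 - -3455 = -3 + \left(-2688 + 6143\right) = -3 + 3455 = 3452$)
$j{\left(H \right)} = \left(-2 - \frac{7}{H}\right)^{2}$
$\frac{K}{\left(-10802 - 12040\right) + 6803} + \frac{j{\left(-210 \right)}}{-39494} = \frac{3452}{\left(-10802 - 12040\right) + 6803} + \frac{\frac{1}{44100} \left(7 + 2 \left(-210\right)\right)^{2}}{-39494} = \frac{3452}{-22842 + 6803} + \frac{\left(7 - 420\right)^{2}}{44100} \left(- \frac{1}{39494}\right) = \frac{3452}{-16039} + \frac{\left(-413\right)^{2}}{44100} \left(- \frac{1}{39494}\right) = 3452 \left(- \frac{1}{16039}\right) + \frac{1}{44100} \cdot 170569 \left(- \frac{1}{39494}\right) = - \frac{3452}{16039} + \frac{3481}{900} \left(- \frac{1}{39494}\right) = - \frac{3452}{16039} - \frac{3481}{35544600} = - \frac{122755790959}{570099839400}$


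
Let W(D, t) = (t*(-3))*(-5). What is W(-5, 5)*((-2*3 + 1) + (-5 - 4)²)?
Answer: 5700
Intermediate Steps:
W(D, t) = 15*t (W(D, t) = -3*t*(-5) = 15*t)
W(-5, 5)*((-2*3 + 1) + (-5 - 4)²) = (15*5)*((-2*3 + 1) + (-5 - 4)²) = 75*((-6 + 1) + (-9)²) = 75*(-5 + 81) = 75*76 = 5700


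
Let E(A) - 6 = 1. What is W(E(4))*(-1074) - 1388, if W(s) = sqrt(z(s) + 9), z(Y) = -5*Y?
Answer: -1388 - 1074*I*sqrt(26) ≈ -1388.0 - 5476.3*I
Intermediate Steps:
E(A) = 7 (E(A) = 6 + 1 = 7)
W(s) = sqrt(9 - 5*s) (W(s) = sqrt(-5*s + 9) = sqrt(9 - 5*s))
W(E(4))*(-1074) - 1388 = sqrt(9 - 5*7)*(-1074) - 1388 = sqrt(9 - 35)*(-1074) - 1388 = sqrt(-26)*(-1074) - 1388 = (I*sqrt(26))*(-1074) - 1388 = -1074*I*sqrt(26) - 1388 = -1388 - 1074*I*sqrt(26)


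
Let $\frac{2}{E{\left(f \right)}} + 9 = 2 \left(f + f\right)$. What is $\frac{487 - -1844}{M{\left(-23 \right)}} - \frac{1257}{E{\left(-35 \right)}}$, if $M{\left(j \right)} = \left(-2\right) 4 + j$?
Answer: $\frac{5801421}{62} \approx 93571.0$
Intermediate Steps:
$M{\left(j \right)} = -8 + j$
$E{\left(f \right)} = \frac{2}{-9 + 4 f}$ ($E{\left(f \right)} = \frac{2}{-9 + 2 \left(f + f\right)} = \frac{2}{-9 + 2 \cdot 2 f} = \frac{2}{-9 + 4 f}$)
$\frac{487 - -1844}{M{\left(-23 \right)}} - \frac{1257}{E{\left(-35 \right)}} = \frac{487 - -1844}{-8 - 23} - \frac{1257}{2 \frac{1}{-9 + 4 \left(-35\right)}} = \frac{487 + 1844}{-31} - \frac{1257}{2 \frac{1}{-9 - 140}} = 2331 \left(- \frac{1}{31}\right) - \frac{1257}{2 \frac{1}{-149}} = - \frac{2331}{31} - \frac{1257}{2 \left(- \frac{1}{149}\right)} = - \frac{2331}{31} - \frac{1257}{- \frac{2}{149}} = - \frac{2331}{31} - - \frac{187293}{2} = - \frac{2331}{31} + \frac{187293}{2} = \frac{5801421}{62}$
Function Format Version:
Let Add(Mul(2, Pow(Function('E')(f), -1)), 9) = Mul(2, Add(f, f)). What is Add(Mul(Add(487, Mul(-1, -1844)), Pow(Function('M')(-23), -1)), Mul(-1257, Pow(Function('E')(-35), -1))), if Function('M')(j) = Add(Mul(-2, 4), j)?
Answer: Rational(5801421, 62) ≈ 93571.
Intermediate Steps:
Function('M')(j) = Add(-8, j)
Function('E')(f) = Mul(2, Pow(Add(-9, Mul(4, f)), -1)) (Function('E')(f) = Mul(2, Pow(Add(-9, Mul(2, Add(f, f))), -1)) = Mul(2, Pow(Add(-9, Mul(2, Mul(2, f))), -1)) = Mul(2, Pow(Add(-9, Mul(4, f)), -1)))
Add(Mul(Add(487, Mul(-1, -1844)), Pow(Function('M')(-23), -1)), Mul(-1257, Pow(Function('E')(-35), -1))) = Add(Mul(Add(487, Mul(-1, -1844)), Pow(Add(-8, -23), -1)), Mul(-1257, Pow(Mul(2, Pow(Add(-9, Mul(4, -35)), -1)), -1))) = Add(Mul(Add(487, 1844), Pow(-31, -1)), Mul(-1257, Pow(Mul(2, Pow(Add(-9, -140), -1)), -1))) = Add(Mul(2331, Rational(-1, 31)), Mul(-1257, Pow(Mul(2, Pow(-149, -1)), -1))) = Add(Rational(-2331, 31), Mul(-1257, Pow(Mul(2, Rational(-1, 149)), -1))) = Add(Rational(-2331, 31), Mul(-1257, Pow(Rational(-2, 149), -1))) = Add(Rational(-2331, 31), Mul(-1257, Rational(-149, 2))) = Add(Rational(-2331, 31), Rational(187293, 2)) = Rational(5801421, 62)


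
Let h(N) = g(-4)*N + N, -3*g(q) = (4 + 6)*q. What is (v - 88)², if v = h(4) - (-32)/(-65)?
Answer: 36917776/38025 ≈ 970.88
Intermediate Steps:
g(q) = -10*q/3 (g(q) = -(4 + 6)*q/3 = -10*q/3)
h(N) = 43*N/3 (h(N) = (-10/3*(-4))*N + N = 40*N/3 + N = 43*N/3)
v = 11084/195 (v = (43/3)*4 - (-32)/(-65) = 172/3 - (-32)*(-1)/65 = 172/3 - 1*32/65 = 172/3 - 32/65 = 11084/195 ≈ 56.841)
(v - 88)² = (11084/195 - 88)² = (-6076/195)² = 36917776/38025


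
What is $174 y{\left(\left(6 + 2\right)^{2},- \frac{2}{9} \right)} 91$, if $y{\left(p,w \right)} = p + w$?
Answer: $\frac{3029572}{3} \approx 1.0099 \cdot 10^{6}$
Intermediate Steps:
$174 y{\left(\left(6 + 2\right)^{2},- \frac{2}{9} \right)} 91 = 174 \left(\left(6 + 2\right)^{2} - \frac{2}{9}\right) 91 = 174 \left(8^{2} - \frac{2}{9}\right) 91 = 174 \left(64 - \frac{2}{9}\right) 91 = 174 \cdot \frac{574}{9} \cdot 91 = \frac{33292}{3} \cdot 91 = \frac{3029572}{3}$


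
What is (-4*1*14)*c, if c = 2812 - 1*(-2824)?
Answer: -315616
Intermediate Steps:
c = 5636 (c = 2812 + 2824 = 5636)
(-4*1*14)*c = (-4*1*14)*5636 = -4*14*5636 = -56*5636 = -315616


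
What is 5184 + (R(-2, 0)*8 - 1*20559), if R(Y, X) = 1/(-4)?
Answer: -15377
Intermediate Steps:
R(Y, X) = -¼
5184 + (R(-2, 0)*8 - 1*20559) = 5184 + (-¼*8 - 1*20559) = 5184 + (-2 - 20559) = 5184 - 20561 = -15377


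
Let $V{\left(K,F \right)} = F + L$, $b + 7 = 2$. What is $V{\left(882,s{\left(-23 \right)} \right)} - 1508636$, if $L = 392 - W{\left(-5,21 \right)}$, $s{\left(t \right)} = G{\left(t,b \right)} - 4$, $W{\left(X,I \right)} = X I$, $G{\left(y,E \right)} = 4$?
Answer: $-1508139$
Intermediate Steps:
$b = -5$ ($b = -7 + 2 = -5$)
$W{\left(X,I \right)} = I X$
$s{\left(t \right)} = 0$ ($s{\left(t \right)} = 4 - 4 = 0$)
$L = 497$ ($L = 392 - 21 \left(-5\right) = 392 - -105 = 392 + 105 = 497$)
$V{\left(K,F \right)} = 497 + F$ ($V{\left(K,F \right)} = F + 497 = 497 + F$)
$V{\left(882,s{\left(-23 \right)} \right)} - 1508636 = \left(497 + 0\right) - 1508636 = 497 - 1508636 = -1508139$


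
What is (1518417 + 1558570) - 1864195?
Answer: 1212792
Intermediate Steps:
(1518417 + 1558570) - 1864195 = 3076987 - 1864195 = 1212792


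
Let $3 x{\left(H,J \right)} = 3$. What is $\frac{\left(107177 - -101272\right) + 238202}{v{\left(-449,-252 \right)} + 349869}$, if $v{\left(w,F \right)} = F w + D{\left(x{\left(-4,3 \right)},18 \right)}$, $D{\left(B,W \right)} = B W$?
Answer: $\frac{446651}{463035} \approx 0.96462$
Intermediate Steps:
$x{\left(H,J \right)} = 1$ ($x{\left(H,J \right)} = \frac{1}{3} \cdot 3 = 1$)
$v{\left(w,F \right)} = 18 + F w$ ($v{\left(w,F \right)} = F w + 1 \cdot 18 = F w + 18 = 18 + F w$)
$\frac{\left(107177 - -101272\right) + 238202}{v{\left(-449,-252 \right)} + 349869} = \frac{\left(107177 - -101272\right) + 238202}{\left(18 - -113148\right) + 349869} = \frac{\left(107177 + 101272\right) + 238202}{\left(18 + 113148\right) + 349869} = \frac{208449 + 238202}{113166 + 349869} = \frac{446651}{463035}$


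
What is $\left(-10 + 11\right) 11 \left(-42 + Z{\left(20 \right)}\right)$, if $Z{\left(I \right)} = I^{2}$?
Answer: $3938$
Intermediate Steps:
$\left(-10 + 11\right) 11 \left(-42 + Z{\left(20 \right)}\right) = \left(-10 + 11\right) 11 \left(-42 + 20^{2}\right) = 1 \cdot 11 \left(-42 + 400\right) = 11 \cdot 358 = 3938$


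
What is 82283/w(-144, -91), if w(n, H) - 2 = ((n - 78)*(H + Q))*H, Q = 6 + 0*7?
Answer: -82283/1717168 ≈ -0.047918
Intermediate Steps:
Q = 6 (Q = 6 + 0 = 6)
w(n, H) = 2 + H*(-78 + n)*(6 + H) (w(n, H) = 2 + ((n - 78)*(H + 6))*H = 2 + ((-78 + n)*(6 + H))*H = 2 + H*(-78 + n)*(6 + H))
82283/w(-144, -91) = 82283/(2 - 468*(-91) - 78*(-91)**2 - 144*(-91)**2 + 6*(-91)*(-144)) = 82283/(2 + 42588 - 78*8281 - 144*8281 + 78624) = 82283/(2 + 42588 - 645918 - 1192464 + 78624) = 82283/(-1717168) = 82283*(-1/1717168) = -82283/1717168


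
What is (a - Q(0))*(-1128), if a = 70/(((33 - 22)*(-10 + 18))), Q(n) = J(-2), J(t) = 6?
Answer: 64578/11 ≈ 5870.7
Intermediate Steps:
Q(n) = 6
a = 35/44 (a = 70/((11*8)) = 70/88 = 70*(1/88) = 35/44 ≈ 0.79545)
(a - Q(0))*(-1128) = (35/44 - 1*6)*(-1128) = (35/44 - 6)*(-1128) = -229/44*(-1128) = 64578/11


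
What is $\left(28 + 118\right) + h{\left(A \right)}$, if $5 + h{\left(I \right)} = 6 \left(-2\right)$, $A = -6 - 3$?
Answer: $129$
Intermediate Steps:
$A = -9$
$h{\left(I \right)} = -17$ ($h{\left(I \right)} = -5 + 6 \left(-2\right) = -5 - 12 = -17$)
$\left(28 + 118\right) + h{\left(A \right)} = \left(28 + 118\right) - 17 = 146 - 17 = 129$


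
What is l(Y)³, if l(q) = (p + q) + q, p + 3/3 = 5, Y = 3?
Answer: 1000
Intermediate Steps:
p = 4 (p = -1 + 5 = 4)
l(q) = 4 + 2*q (l(q) = (4 + q) + q = 4 + 2*q)
l(Y)³ = (4 + 2*3)³ = (4 + 6)³ = 10³ = 1000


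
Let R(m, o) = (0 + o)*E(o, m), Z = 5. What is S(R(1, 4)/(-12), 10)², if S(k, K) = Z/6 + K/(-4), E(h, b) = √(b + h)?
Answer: 25/9 ≈ 2.7778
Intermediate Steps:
R(m, o) = o*√(m + o) (R(m, o) = (0 + o)*√(m + o) = o*√(m + o))
S(k, K) = ⅚ - K/4 (S(k, K) = 5/6 + K/(-4) = 5*(⅙) + K*(-¼) = ⅚ - K/4)
S(R(1, 4)/(-12), 10)² = (⅚ - ¼*10)² = (⅚ - 5/2)² = (-5/3)² = 25/9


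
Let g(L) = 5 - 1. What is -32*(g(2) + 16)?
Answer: -640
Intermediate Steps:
g(L) = 4
-32*(g(2) + 16) = -32*(4 + 16) = -32*20 = -640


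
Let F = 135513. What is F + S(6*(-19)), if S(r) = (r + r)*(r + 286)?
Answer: 96297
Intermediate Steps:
S(r) = 2*r*(286 + r) (S(r) = (2*r)*(286 + r) = 2*r*(286 + r))
F + S(6*(-19)) = 135513 + 2*(6*(-19))*(286 + 6*(-19)) = 135513 + 2*(-114)*(286 - 114) = 135513 + 2*(-114)*172 = 135513 - 39216 = 96297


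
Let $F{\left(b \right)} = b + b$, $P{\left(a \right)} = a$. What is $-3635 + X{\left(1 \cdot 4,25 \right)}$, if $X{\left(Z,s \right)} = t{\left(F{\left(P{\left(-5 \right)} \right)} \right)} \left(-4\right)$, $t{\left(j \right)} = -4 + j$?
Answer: $-3579$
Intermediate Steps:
$F{\left(b \right)} = 2 b$
$X{\left(Z,s \right)} = 56$ ($X{\left(Z,s \right)} = \left(-4 + 2 \left(-5\right)\right) \left(-4\right) = \left(-4 - 10\right) \left(-4\right) = \left(-14\right) \left(-4\right) = 56$)
$-3635 + X{\left(1 \cdot 4,25 \right)} = -3635 + 56 = -3579$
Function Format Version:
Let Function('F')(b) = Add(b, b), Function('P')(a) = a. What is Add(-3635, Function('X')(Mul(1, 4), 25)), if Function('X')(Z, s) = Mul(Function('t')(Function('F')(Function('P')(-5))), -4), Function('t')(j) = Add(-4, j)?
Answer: -3579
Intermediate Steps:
Function('F')(b) = Mul(2, b)
Function('X')(Z, s) = 56 (Function('X')(Z, s) = Mul(Add(-4, Mul(2, -5)), -4) = Mul(Add(-4, -10), -4) = Mul(-14, -4) = 56)
Add(-3635, Function('X')(Mul(1, 4), 25)) = Add(-3635, 56) = -3579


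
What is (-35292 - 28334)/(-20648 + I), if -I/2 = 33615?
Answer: 31813/43939 ≈ 0.72403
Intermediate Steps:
I = -67230 (I = -2*33615 = -67230)
(-35292 - 28334)/(-20648 + I) = (-35292 - 28334)/(-20648 - 67230) = -63626/(-87878) = -63626*(-1/87878) = 31813/43939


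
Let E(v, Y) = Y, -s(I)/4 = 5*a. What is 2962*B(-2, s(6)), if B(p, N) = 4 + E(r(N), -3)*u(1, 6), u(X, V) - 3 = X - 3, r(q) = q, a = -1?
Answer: 2962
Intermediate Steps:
s(I) = 20 (s(I) = -20*(-1) = -4*(-5) = 20)
u(X, V) = X (u(X, V) = 3 + (X - 3) = 3 + (-3 + X) = X)
B(p, N) = 1 (B(p, N) = 4 - 3*1 = 4 - 3 = 1)
2962*B(-2, s(6)) = 2962*1 = 2962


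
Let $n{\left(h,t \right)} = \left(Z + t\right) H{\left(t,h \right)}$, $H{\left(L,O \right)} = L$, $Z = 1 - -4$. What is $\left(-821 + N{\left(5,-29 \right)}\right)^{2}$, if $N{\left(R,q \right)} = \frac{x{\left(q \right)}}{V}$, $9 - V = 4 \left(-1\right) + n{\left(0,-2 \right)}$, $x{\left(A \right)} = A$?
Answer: $\frac{244234384}{361} \approx 6.7655 \cdot 10^{5}$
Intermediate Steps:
$Z = 5$ ($Z = 1 + 4 = 5$)
$n{\left(h,t \right)} = t \left(5 + t\right)$ ($n{\left(h,t \right)} = \left(5 + t\right) t = t \left(5 + t\right)$)
$V = 19$ ($V = 9 - \left(4 \left(-1\right) - 2 \left(5 - 2\right)\right) = 9 - \left(-4 - 6\right) = 9 - -10 = 9 + 10 = 19$)
$N{\left(R,q \right)} = \frac{q}{19}$
$\left(-821 + N{\left(5,-29 \right)}\right)^{2} = \left(-821 + \frac{1}{19} \left(-29\right)\right)^{2} = \left(-821 - \frac{29}{19}\right)^{2} = \left(- \frac{15628}{19}\right)^{2} = \frac{244234384}{361}$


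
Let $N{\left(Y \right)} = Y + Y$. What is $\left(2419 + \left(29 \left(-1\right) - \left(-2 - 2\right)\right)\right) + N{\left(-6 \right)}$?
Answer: $2382$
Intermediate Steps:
$N{\left(Y \right)} = 2 Y$
$\left(2419 + \left(29 \left(-1\right) - \left(-2 - 2\right)\right)\right) + N{\left(-6 \right)} = \left(2419 + \left(29 \left(-1\right) - \left(-2 - 2\right)\right)\right) + 2 \left(-6\right) = \left(2419 - 25\right) - 12 = 2394 - 12 = 2382$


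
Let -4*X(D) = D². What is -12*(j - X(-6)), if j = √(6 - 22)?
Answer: -108 - 48*I ≈ -108.0 - 48.0*I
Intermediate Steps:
j = 4*I (j = √(-16) = 4*I ≈ 4.0*I)
X(D) = -D²/4
-12*(j - X(-6)) = -12*(4*I - (-1)*(-6)²/4) = -12*(4*I - (-1)*36/4) = -12*(4*I - 1*(-9)) = -12*(4*I + 9) = -12*(9 + 4*I) = -108 - 48*I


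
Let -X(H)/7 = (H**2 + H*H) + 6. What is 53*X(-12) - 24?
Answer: -109098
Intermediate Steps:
X(H) = -42 - 14*H**2 (X(H) = -7*((H**2 + H*H) + 6) = -7*((H**2 + H**2) + 6) = -7*(2*H**2 + 6) = -7*(6 + 2*H**2) = -42 - 14*H**2)
53*X(-12) - 24 = 53*(-42 - 14*(-12)**2) - 24 = 53*(-42 - 14*144) - 24 = 53*(-42 - 2016) - 24 = 53*(-2058) - 24 = -109074 - 24 = -109098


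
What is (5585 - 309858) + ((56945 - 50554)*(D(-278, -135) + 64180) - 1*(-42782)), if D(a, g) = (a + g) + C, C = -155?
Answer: 406282801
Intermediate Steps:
D(a, g) = -155 + a + g (D(a, g) = (a + g) - 155 = -155 + a + g)
(5585 - 309858) + ((56945 - 50554)*(D(-278, -135) + 64180) - 1*(-42782)) = (5585 - 309858) + ((56945 - 50554)*((-155 - 278 - 135) + 64180) - 1*(-42782)) = -304273 + (6391*(-568 + 64180) + 42782) = -304273 + (6391*63612 + 42782) = -304273 + (406544292 + 42782) = -304273 + 406587074 = 406282801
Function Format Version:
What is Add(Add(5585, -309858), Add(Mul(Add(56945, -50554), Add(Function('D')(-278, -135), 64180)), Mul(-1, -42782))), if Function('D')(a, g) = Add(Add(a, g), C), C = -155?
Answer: 406282801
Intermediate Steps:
Function('D')(a, g) = Add(-155, a, g) (Function('D')(a, g) = Add(Add(a, g), -155) = Add(-155, a, g))
Add(Add(5585, -309858), Add(Mul(Add(56945, -50554), Add(Function('D')(-278, -135), 64180)), Mul(-1, -42782))) = Add(Add(5585, -309858), Add(Mul(Add(56945, -50554), Add(Add(-155, -278, -135), 64180)), Mul(-1, -42782))) = Add(-304273, Add(Mul(6391, Add(-568, 64180)), 42782)) = Add(-304273, Add(Mul(6391, 63612), 42782)) = Add(-304273, Add(406544292, 42782)) = Add(-304273, 406587074) = 406282801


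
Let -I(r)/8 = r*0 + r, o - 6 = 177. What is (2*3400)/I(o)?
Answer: -850/183 ≈ -4.6448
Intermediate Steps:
o = 183 (o = 6 + 177 = 183)
I(r) = -8*r (I(r) = -8*(r*0 + r) = -8*(0 + r) = -8*r)
(2*3400)/I(o) = (2*3400)/((-8*183)) = 6800/(-1464) = 6800*(-1/1464) = -850/183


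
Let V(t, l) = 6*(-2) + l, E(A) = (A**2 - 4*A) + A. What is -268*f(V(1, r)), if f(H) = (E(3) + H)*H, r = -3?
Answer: -60300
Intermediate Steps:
E(A) = A**2 - 3*A
V(t, l) = -12 + l
f(H) = H**2 (f(H) = (3*(-3 + 3) + H)*H = (3*0 + H)*H = (0 + H)*H = H*H = H**2)
-268*f(V(1, r)) = -268*(-12 - 3)**2 = -268*(-15)**2 = -268*225 = -60300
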